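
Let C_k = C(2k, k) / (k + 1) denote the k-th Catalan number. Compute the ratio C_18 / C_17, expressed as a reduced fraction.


Using C_k = (2k)! / (k! (k+1)!), the ratio C_{k+1}/C_k simplifies to
C_{k+1}/C_k = [(2k+2)! / ((k+1)! (k+2)!)] * [k! (k+1)! / (2k)!]
 = (2k+2)(2k+1) / ((k+1)(k+2)) = 2(2k+1) / (k+2).
For k = 17: 2(2*17 + 1) / (17 + 2) = 70/19 = 70/19.

70/19


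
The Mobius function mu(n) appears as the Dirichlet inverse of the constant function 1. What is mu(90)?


90 has a squared prime factor, so mu(90) = 0.
Factorization reveals a repeated prime.

0


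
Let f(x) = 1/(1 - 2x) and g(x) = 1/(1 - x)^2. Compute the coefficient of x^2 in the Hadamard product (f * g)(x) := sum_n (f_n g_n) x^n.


f has coefficients f_k = 2^k. For g = 1/(1 - x)^2 the coefficient is g_k = C(k + 1, 1) = k + 1. The Hadamard coefficient is (f * g)_k = 2^k * (k + 1).
For k = 2: 2^2 * 3 = 4 * 3 = 12.

12


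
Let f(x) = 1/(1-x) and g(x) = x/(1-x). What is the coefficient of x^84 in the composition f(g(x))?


First simplify the composition: f(g(x)) = 1/(1 - x/(1-x)) = (1-x)/((1-x) - x) = (1-x)/(1-2x).
Now extract the coefficient. Write (1-x)/(1-2x) = 1/(1-2x) - x/(1-2x).
The coefficient of x^n in 1/(1-2x) is 2^n, and in x/(1-2x) is 2^(n-1) (for n >= 1).
So the coefficient of x^84 is 2^84 - 2^83 = 19342813113834066795298816 - 9671406556917033397649408 = 9671406556917033397649408.

9671406556917033397649408


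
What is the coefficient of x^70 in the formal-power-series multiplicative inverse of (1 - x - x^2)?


Let the inverse be f(x) = sum_{k>=0} a_k x^k. From f(x) * (1 - x - x^2) = 1 and matching coefficients:
 x^0: a_0 = 1.
 x^1: a_1 - a_0 = 0, so a_1 = 1.
 x^k (k >= 2): a_k - a_{k-1} - a_{k-2} = 0, i.e. a_k = a_{k-1} + a_{k-2}.
This is the Fibonacci-type recurrence shifted so that a_0 = a_1 = 1.
Iterating: a_0=1, a_1=1, a_2=2, a_3=3, a_4=5, a_5=8, a_6=13, a_7=21, a_8=34, a_9=55, ...
a_70 = 308061521170129.

308061521170129


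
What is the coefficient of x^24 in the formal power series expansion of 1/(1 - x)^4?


The negative binomial / multiset identity is
1/(1 - x)^r = sum_{k>=0} C(k + r - 1, r - 1) x^k.
Here r = 4 and k = 24, so the coefficient is
C(24 + 3, 3) = C(27, 3)
= 2925

2925


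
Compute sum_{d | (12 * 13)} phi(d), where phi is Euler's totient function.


First, 12 * 13 = 156. One classical identity is sum_{d | n} phi(d) = n (each k in [1, n] has a unique gcd with n, and among the k's with gcd(k, n) = n/d there are phi(d) of them). So the sum equals 156. We also verify directly:
Divisors of 156: 1, 2, 3, 4, 6, 12, 13, 26, 39, 52, 78, 156.
phi values: 1, 1, 2, 2, 2, 4, 12, 12, 24, 24, 24, 48.
Sum = 156.

156


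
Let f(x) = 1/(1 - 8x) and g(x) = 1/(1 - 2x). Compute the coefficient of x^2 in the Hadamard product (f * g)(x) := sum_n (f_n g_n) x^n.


f has coefficients f_k = 8^k and g has coefficients g_k = 2^k, so the Hadamard product has coefficient (f*g)_k = 8^k * 2^k = 16^k.
For k = 2: 16^2 = 256.

256


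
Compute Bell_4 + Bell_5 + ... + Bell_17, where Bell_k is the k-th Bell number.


Recall Bell_k counts set partitions of a k-set (with Bell_0 = 1 by convention).
Bell_4 through Bell_17: 15, 52, 203, 877, 4140, 21147, 115975, 678570, 4213597, 27644437, 190899322, 1382958545, 10480142147, 82864869804
Sum = 15 + 52 + 203 + 877 + 4140 + 21147 + 115975 + 678570 + 4213597 + 27644437 + 190899322 + 1382958545 + 10480142147 + 82864869804 = 94951548831.

94951548831


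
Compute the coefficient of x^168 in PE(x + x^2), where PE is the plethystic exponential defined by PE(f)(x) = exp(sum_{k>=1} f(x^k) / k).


With f(x) = x + x^2, the exponent is sum_{k>=1} (x^k + x^(2k)) / k = -ln(1 - x) - ln(1 - x^2). Exponentiating:
PE(x + x^2) = 1 / ((1 - x)(1 - x^2)).
This is the generating function for partitions of n into parts of size 1 or 2. The number of 2's can be any j in 0..84, and the rest are 1's, so
[x^168] = floor(168/2) + 1 = 85.

85


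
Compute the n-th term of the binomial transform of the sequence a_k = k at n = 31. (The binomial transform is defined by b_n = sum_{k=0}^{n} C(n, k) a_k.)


With a_k = k, b_n = sum_{k=0}^{n} C(n, k) k. Using k * C(n, k) = n * C(n-1, k-1) gives b_n = n * sum_{k>=1} C(n-1, k-1) = n * 2^(n-1).
For n = 31: 31 * 2^30 = 31 * 1073741824 = 33285996544.

33285996544


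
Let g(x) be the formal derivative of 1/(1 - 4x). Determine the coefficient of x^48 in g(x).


Differentiate termwise: d/dx sum_{k>=0} 4^k x^k = sum_{k>=1} k 4^k x^(k-1) = sum_{j>=0} (j+1) 4^(j+1) x^j.
Equivalently, d/dx [1/(1 - 4x)] = 4/(1 - 4x)^2.
For j = 48: 49 * 4^49 = 49 * 316912650057057350374175801344 = 15528719852795810168334614265856.

15528719852795810168334614265856


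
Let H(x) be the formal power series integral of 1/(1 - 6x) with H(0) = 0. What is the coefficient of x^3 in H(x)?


1/(1 - 6x) = sum_{k>=0} 6^k x^k. Integrating termwise with H(0) = 0:
H(x) = sum_{k>=0} 6^k x^(k+1) / (k+1) = sum_{m>=1} 6^(m-1) x^m / m.
For m = 3: 6^2/3 = 36/3 = 12.

12


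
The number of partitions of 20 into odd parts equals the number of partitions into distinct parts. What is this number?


Computing partitions of 20 into odd parts (1, 3, 5, ...):
Using the generating function prod_{k>=0} 1/(1-x^(2k+1)),
the count is 64

64


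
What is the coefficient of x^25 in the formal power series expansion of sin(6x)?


The Maclaurin series is sin(t) = sum_{k>=0} (-1)^k t^(2k+1) / (2k+1)!, so substituting t = 6x, only odd powers of x are nonzero, with coefficient of x^(2k+1) equal to (-1)^k 6^(2k+1) / (2k+1)!.
Write 25 = 2*12 + 1, giving the coefficient (-1)^12 * 6^25 / 25! = 28430288029929701376/15511210043330985984000000 = 114791256/62628675484375.

114791256/62628675484375


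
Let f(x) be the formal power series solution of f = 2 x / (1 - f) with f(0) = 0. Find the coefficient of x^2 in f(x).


Apply Lagrange inversion: f = 2 x * phi(f) with phi(t) = 1/(1 - t), so
[x^n] f = 2^n * (1/n) [t^(n-1)] phi(t)^n = 2^n * (1/n) [t^(n-1)] (1 - t)^(-n) = 2^n * (1/n) C(2n - 2, n - 1) = 2^n * C_{n-1}.
For n = 2: C_1 = C(2, 1) / 2 = 2/2 = 1.
With the 2^2 = 4 factor, the coefficient is 4 * 1 = 4.

4


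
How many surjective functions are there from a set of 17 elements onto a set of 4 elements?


By inclusion-exclusion on which target elements are missed, the number of surjections from an n-set onto a k-set is
surj(n, k) = sum_{j=0}^{k} (-1)^j C(k, j) (k - j)^n.
Equivalently surj(n, k) = k! * S(n, k), where S(n, k) is the Stirling number of the second kind.
For n = 17, k = 4:
S(17, 4) = 694337290, so
surj = 4! * 694337290 = 24 * 694337290 = 16664094960.

16664094960


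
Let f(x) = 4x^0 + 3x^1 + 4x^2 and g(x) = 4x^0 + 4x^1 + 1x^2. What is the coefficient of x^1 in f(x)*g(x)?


Cauchy product at x^1:
4*4 + 3*4
= 28

28


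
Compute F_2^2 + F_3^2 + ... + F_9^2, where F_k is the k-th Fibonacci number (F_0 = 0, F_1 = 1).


There is a standard identity sum_{k=0}^{N} F_k^2 = F_N * F_{N+1} (proved inductively from the telescoping relation F_k^2 = F_k F_{k+1} - F_{k-1} F_k). Then
sum_{k=2}^{9} F_k^2 = F_9 F_10 - F_1 F_2.
Computing: F_9 = 34, F_10 = 55, F_1 = 1, F_2 = 1.
Sum = 34 * 55 - 1 * 1 = 1869.

1869


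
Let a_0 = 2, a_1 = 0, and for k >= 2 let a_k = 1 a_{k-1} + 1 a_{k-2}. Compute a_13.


Iterating the recurrence forward:
a_0 = 2
a_1 = 0
a_2 = 1*0 + 1*2 = 2
a_3 = 1*2 + 1*0 = 2
a_4 = 1*2 + 1*2 = 4
a_5 = 1*4 + 1*2 = 6
a_6 = 1*6 + 1*4 = 10
a_7 = 1*10 + 1*6 = 16
a_8 = 1*16 + 1*10 = 26
a_9 = 1*26 + 1*16 = 42
a_10 = 1*42 + 1*26 = 68
a_11 = 1*68 + 1*42 = 110
a_12 = 1*110 + 1*68 = 178
a_13 = 1*178 + 1*110 = 288
So a_13 = 288.

288


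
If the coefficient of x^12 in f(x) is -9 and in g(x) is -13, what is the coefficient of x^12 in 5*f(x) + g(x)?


Scalar multiplication scales coefficients: 5 * -9 = -45.
Then add the g coefficient: -45 + -13
= -58

-58


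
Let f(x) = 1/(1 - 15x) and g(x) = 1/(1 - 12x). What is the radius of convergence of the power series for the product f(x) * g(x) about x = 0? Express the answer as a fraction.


The radius of 1/(1 - 15x) is 1/15 (nearest singularity at x = 1/15), and the radius of 1/(1 - 12x) is 1/12.
The product f(x)*g(x) = 1/((1 - 15x)(1 - 12x)) has singularities at both 1/15 and 1/12, so its radius of convergence is the distance to the nearest one:
min(1/15, 1/12) = 1/15.

1/15


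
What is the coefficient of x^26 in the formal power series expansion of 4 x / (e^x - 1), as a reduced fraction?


The exponential generating function for Bernoulli numbers is
x / (e^x - 1) = sum_{k>=0} B_k x^k / k!.
So the coefficient of x^26 in 4 x / (e^x - 1) is 4 B_26 / 26!.
Computing: B_26 = 8553103/6, 26! = 403291461126605635584000000, giving
4 * 8553103/6 / 403291461126605635584000000 = 657931/46533630129992957952000000.

657931/46533630129992957952000000


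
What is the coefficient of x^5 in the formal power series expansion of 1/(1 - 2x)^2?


The general identity 1/(1 - c x)^r = sum_{k>=0} c^k C(k + r - 1, r - 1) x^k follows by substituting y = c x into 1/(1 - y)^r = sum_{k>=0} C(k + r - 1, r - 1) y^k.
For c = 2, r = 2, k = 5:
2^5 * C(6, 1) = 32 * 6 = 192.

192


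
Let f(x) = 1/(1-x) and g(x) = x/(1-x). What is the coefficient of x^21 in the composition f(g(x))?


First simplify the composition: f(g(x)) = 1/(1 - x/(1-x)) = (1-x)/((1-x) - x) = (1-x)/(1-2x).
Now extract the coefficient. Write (1-x)/(1-2x) = 1/(1-2x) - x/(1-2x).
The coefficient of x^n in 1/(1-2x) is 2^n, and in x/(1-2x) is 2^(n-1) (for n >= 1).
So the coefficient of x^21 is 2^21 - 2^20 = 2097152 - 1048576 = 1048576.

1048576


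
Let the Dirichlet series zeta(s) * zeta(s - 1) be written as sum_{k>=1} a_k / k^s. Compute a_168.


Convolution gives a_k = sum_{d | k} d * 1 = sum_{d | k} d = sigma(k), the sum of positive divisors of k.
For k = 168, the divisors are 1, 2, 3, 4, 6, 7, 8, 12, 14, 21, 24, 28, 42, 56, 84, 168, so
sigma(168) = 1 + 2 + 3 + 4 + 6 + 7 + 8 + 12 + 14 + 21 + 24 + 28 + 42 + 56 + 84 + 168 = 480.

480


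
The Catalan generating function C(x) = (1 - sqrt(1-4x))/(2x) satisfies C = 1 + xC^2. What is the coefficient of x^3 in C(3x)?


Substituting x -> 3x scales the n-th coefficient by 3^n, so [x^3] C(3x) = 3^3 * C_3.
C_3 = C(2*3, 3)/(4) = 20/4 = 5.
So 3^3 * 5 = 27 * 5 = 135.

135


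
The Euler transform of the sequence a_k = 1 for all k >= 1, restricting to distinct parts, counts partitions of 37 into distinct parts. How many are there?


Partitions of 37 into distinct parts can be computed via generating function.
Product (1+x)(1+x^2)(1+x^3)...
The coefficient of x^37 = 760

760


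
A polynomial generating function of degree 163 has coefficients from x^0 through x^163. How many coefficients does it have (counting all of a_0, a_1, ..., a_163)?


A polynomial of degree 163 takes the form a_0 + a_1 x + ... + a_163 x^163.
The number of coefficients is 163 + 1 = 164.

164


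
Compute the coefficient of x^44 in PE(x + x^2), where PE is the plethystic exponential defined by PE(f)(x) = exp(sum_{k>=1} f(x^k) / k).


With f(x) = x + x^2, the exponent is sum_{k>=1} (x^k + x^(2k)) / k = -ln(1 - x) - ln(1 - x^2). Exponentiating:
PE(x + x^2) = 1 / ((1 - x)(1 - x^2)).
This is the generating function for partitions of n into parts of size 1 or 2. The number of 2's can be any j in 0..22, and the rest are 1's, so
[x^44] = floor(44/2) + 1 = 23.

23


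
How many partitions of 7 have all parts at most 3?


Using the generating function (1-x)^(-1)(1-x^2)^(-1)(1-x^3)^(-1),
the coefficient of x^7 counts these restricted partitions.
Result = 8

8


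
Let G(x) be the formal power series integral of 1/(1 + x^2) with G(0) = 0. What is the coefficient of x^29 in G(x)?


1/(1 + x^2) = sum_{j>=0} (-1)^j x^(2j). Integrating termwise with G(0) = 0:
G(x) = sum_{j>=0} (-1)^j x^(2j+1) / (2j+1) = arctan(x).
Only odd powers are nonzero. For x^29 write 29 = 2*14 + 1, giving
(-1)^14 / 29 = 1/29 = 1/29.

1/29


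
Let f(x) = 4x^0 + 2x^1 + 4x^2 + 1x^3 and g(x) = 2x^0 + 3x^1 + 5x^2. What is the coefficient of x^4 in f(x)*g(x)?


Cauchy product at x^4:
4*5 + 1*3
= 23

23


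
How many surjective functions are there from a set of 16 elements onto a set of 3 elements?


By inclusion-exclusion on which target elements are missed, the number of surjections from an n-set onto a k-set is
surj(n, k) = sum_{j=0}^{k} (-1)^j C(k, j) (k - j)^n.
Equivalently surj(n, k) = k! * S(n, k), where S(n, k) is the Stirling number of the second kind.
For n = 16, k = 3:
S(16, 3) = 7141686, so
surj = 3! * 7141686 = 6 * 7141686 = 42850116.

42850116


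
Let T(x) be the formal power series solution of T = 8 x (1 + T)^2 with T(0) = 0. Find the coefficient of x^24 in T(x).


Apply the Lagrange inversion formula: if T = 8 x * phi(T) with phi(t) = (1 + t)^2, then [x^n] T = 8^n * (1/n) [t^(n-1)] phi(t)^n = 8^n * (1/n) [t^(n-1)] (1 + t)^(2n) = 8^n * (1/n) C(2n, n-1).
Using the identity C(2n, n-1) = C(2n, n) * n / (n+1), the unscaled factor equals C(2n, n) / (n+1) = C_n, the n-th Catalan number.
For n = 24: C_24 = C(48, 24) / 25 = 32247603683100/25 = 1289904147324.
With the 8^24 = 4722366482869645213696 factor, the coefficient is 4722366482869645213696 * 1289904147324 = 6091400111437406562014936646549504.

6091400111437406562014936646549504


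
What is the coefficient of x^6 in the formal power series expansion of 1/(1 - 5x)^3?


The general identity 1/(1 - c x)^r = sum_{k>=0} c^k C(k + r - 1, r - 1) x^k follows by substituting y = c x into 1/(1 - y)^r = sum_{k>=0} C(k + r - 1, r - 1) y^k.
For c = 5, r = 3, k = 6:
5^6 * C(8, 2) = 15625 * 28 = 437500.

437500


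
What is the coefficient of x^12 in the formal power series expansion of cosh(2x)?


The Maclaurin series is cosh(t) = sum_{m>=0} t^(2m) / (2m)!, so substituting t = 2x, only even powers of x are nonzero, with coefficient of x^(2m) equal to 2^(2m) / (2m)!.
For x^12 the coefficient is 2^12/12! = 4096/479001600 = 4/467775.

4/467775


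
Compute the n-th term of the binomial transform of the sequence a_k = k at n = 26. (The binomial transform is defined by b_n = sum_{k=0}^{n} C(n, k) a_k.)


With a_k = k, b_n = sum_{k=0}^{n} C(n, k) k. Using k * C(n, k) = n * C(n-1, k-1) gives b_n = n * sum_{k>=1} C(n-1, k-1) = n * 2^(n-1).
For n = 26: 26 * 2^25 = 26 * 33554432 = 872415232.

872415232


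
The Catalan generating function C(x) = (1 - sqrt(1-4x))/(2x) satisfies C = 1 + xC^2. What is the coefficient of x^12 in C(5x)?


Substituting x -> 5x scales the n-th coefficient by 5^n, so [x^12] C(5x) = 5^12 * C_12.
C_12 = C(2*12, 12)/(13) = 2704156/13 = 208012.
So 5^12 * 208012 = 244140625 * 208012 = 50784179687500.

50784179687500


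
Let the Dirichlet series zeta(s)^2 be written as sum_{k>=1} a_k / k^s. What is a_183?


The Dirichlet convolution of the constant function 1 with itself gives (1 * 1)(k) = sum_{d | k} 1 = d(k), the number of positive divisors of k.
Since zeta(s) = sum_{k>=1} 1/k^s, we have zeta(s)^2 = sum_{k>=1} d(k)/k^s, so a_k = d(k).
For k = 183: the divisors are 1, 3, 61, 183.
Count = 4.

4


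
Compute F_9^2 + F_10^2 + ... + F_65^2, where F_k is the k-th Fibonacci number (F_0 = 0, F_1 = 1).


There is a standard identity sum_{k=0}^{N} F_k^2 = F_N * F_{N+1} (proved inductively from the telescoping relation F_k^2 = F_k F_{k+1} - F_{k-1} F_k). Then
sum_{k=9}^{65} F_k^2 = F_65 F_66 - F_8 F_9.
Computing: F_65 = 17167680177565, F_66 = 27777890035288, F_8 = 21, F_9 = 34.
Sum = 17167680177565 * 27777890035288 - 21 * 34 = 476881932133394135955913006.

476881932133394135955913006


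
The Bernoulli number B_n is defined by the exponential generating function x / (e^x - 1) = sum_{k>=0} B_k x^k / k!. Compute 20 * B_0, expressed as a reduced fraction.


Bernoulli numbers can also be computed recursively via B_0 = 1 and sum_{j=0}^{m} C(m+1, j) B_j = 0 for m >= 1. Odd-index Bernoulli numbers vanish for k >= 3.
Computing B_0 = 1, so 20 * B_0 = 20 * 1 = 20.

20


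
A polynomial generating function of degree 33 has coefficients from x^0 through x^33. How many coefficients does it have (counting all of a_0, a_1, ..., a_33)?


A polynomial of degree 33 takes the form a_0 + a_1 x + ... + a_33 x^33.
The number of coefficients is 33 + 1 = 34.

34


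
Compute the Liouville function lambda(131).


The Liouville function is lambda(k) = (-1)^Omega(k), where Omega(k) counts the prime factors of k with multiplicity.
Factoring: 131 = 131, so Omega(131) = 1.
lambda(131) = (-1)^1 = -1.

-1


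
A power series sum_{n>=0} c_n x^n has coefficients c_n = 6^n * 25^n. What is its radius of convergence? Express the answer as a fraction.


By the root test (Cauchy-Hadamard), the radius is R = 1 / limsup_n |c_n|^(1/n).
Here |c_n|^(1/n) = (6^n * 25^n)^(1/n) = 6 * 25 = 150 for all n.
So R = 1/150 = 1/150.

1/150


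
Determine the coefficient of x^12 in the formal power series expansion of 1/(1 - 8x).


The geometric series identity gives 1/(1 - c x) = sum_{k>=0} c^k x^k, so the coefficient of x^k is c^k.
Here c = 8 and k = 12.
Computing: 8^12 = 68719476736

68719476736


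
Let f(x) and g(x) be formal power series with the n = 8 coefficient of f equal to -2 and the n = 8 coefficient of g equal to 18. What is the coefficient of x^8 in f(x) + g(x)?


Addition of formal power series is termwise.
The coefficient of x^8 in f + g = -2 + 18
= 16

16


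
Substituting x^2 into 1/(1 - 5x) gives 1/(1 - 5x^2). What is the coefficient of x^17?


Since 1/(1 - 5x^2) only has even powers of x,
the coefficient of x^17 (odd) is 0.

0


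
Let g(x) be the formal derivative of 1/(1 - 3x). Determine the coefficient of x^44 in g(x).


Differentiate termwise: d/dx sum_{k>=0} 3^k x^k = sum_{k>=1} k 3^k x^(k-1) = sum_{j>=0} (j+1) 3^(j+1) x^j.
Equivalently, d/dx [1/(1 - 3x)] = 3/(1 - 3x)^2.
For j = 44: 45 * 3^45 = 45 * 2954312706550833698643 = 132944071794787516438935.

132944071794787516438935


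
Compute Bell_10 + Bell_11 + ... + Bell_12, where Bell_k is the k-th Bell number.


Recall Bell_k counts set partitions of a k-set (with Bell_0 = 1 by convention).
Bell_10 through Bell_12: 115975, 678570, 4213597
Sum = 115975 + 678570 + 4213597 = 5008142.

5008142


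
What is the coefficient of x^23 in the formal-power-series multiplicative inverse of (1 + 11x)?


The inverse is 1/(1 + 11x). Apply the geometric identity 1/(1 - y) = sum_{k>=0} y^k with y = -11x:
1/(1 + 11x) = sum_{k>=0} (-11)^k x^k.
So the coefficient of x^23 is (-11)^23 = -895430243255237372246531.

-895430243255237372246531


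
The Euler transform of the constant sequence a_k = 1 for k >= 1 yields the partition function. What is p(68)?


The Euler transform converts the sequence a_k = 1 into the number of integer partitions.
Using the recurrence or dynamic programming:
p(68) = 3087735

3087735


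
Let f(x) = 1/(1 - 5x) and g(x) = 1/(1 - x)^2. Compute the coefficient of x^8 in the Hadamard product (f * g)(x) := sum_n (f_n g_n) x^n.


f has coefficients f_k = 5^k. For g = 1/(1 - x)^2 the coefficient is g_k = C(k + 1, 1) = k + 1. The Hadamard coefficient is (f * g)_k = 5^k * (k + 1).
For k = 8: 5^8 * 9 = 390625 * 9 = 3515625.

3515625


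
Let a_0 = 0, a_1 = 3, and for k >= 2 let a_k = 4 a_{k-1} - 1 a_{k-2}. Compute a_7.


Iterating the recurrence forward:
a_0 = 0
a_1 = 3
a_2 = 4*3 - 1*0 = 12
a_3 = 4*12 - 1*3 = 45
a_4 = 4*45 - 1*12 = 168
a_5 = 4*168 - 1*45 = 627
a_6 = 4*627 - 1*168 = 2340
a_7 = 4*2340 - 1*627 = 8733
So a_7 = 8733.

8733


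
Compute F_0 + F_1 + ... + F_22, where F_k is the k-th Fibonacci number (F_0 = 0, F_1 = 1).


Use the identity sum_{k=0}^{N} F_k = F_{N+2} - 1 (which follows from F_{k+2} - F_{k+1} = F_k). Then
sum_{k=0}^{22} F_k = (F_{24} - 1) - (F_{1} - 1) = F_{24} - F_{1}.
Computing: F_{24} = 46368, F_{1} = 1, so
Sum = 46368 - 1 = 46367.

46367


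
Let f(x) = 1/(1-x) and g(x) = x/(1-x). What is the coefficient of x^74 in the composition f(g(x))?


First simplify the composition: f(g(x)) = 1/(1 - x/(1-x)) = (1-x)/((1-x) - x) = (1-x)/(1-2x).
Now extract the coefficient. Write (1-x)/(1-2x) = 1/(1-2x) - x/(1-2x).
The coefficient of x^n in 1/(1-2x) is 2^n, and in x/(1-2x) is 2^(n-1) (for n >= 1).
So the coefficient of x^74 is 2^74 - 2^73 = 18889465931478580854784 - 9444732965739290427392 = 9444732965739290427392.

9444732965739290427392


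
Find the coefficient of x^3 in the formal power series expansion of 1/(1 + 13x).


Write 1/(1 + c x) = 1/(1 - (-c) x) and apply the geometric-series identity
1/(1 - y) = sum_{k>=0} y^k to get 1/(1 + c x) = sum_{k>=0} (-c)^k x^k.
So the coefficient of x^k is (-c)^k = (-1)^k * c^k.
Here c = 13 and k = 3:
(-13)^3 = -1 * 2197 = -2197

-2197


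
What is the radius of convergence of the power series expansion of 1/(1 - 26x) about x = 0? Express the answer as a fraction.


Expanding 1/(1 - 26x) = sum_{k>=0} 26^k x^k, the series converges when |26x| < 1, i.e., |x| < 1/26.
So the radius of convergence is 1/26 = 1/26.

1/26


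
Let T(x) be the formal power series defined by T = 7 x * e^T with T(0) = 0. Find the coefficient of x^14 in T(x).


Apply the Lagrange inversion formula: if T = 7 x * phi(T) with phi(t) = e^t, then
[x^n] T = 7^n * (1/n) [t^(n-1)] phi(t)^n = 7^n * (1/n) [t^(n-1)] e^(n t) = 7^n * (1/n) * n^(n-1) / (n-1)! = 7^n * n^(n-1) / n!.
When c = 1 this is the Cayley count of rooted labeled trees on n vertices, divided by n!.
For n = 14: 7^14 * 14^13 / 14! = 678223072849 * 793714773254144/87178291200 = 5364274478655859603228/868725.

5364274478655859603228/868725


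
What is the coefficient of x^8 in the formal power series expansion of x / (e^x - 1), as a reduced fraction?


The exponential generating function for Bernoulli numbers is
x / (e^x - 1) = sum_{k>=0} B_k x^k / k!.
So the coefficient of x^8 in x / (e^x - 1) is B_8 / 8!.
Computing: B_8 = -1/30, 8! = 40320, giving
-1/30 / 40320 = -1/1209600.

-1/1209600


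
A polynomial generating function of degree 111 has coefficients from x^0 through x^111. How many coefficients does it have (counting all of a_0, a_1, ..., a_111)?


A polynomial of degree 111 takes the form a_0 + a_1 x + ... + a_111 x^111.
The number of coefficients is 111 + 1 = 112.

112


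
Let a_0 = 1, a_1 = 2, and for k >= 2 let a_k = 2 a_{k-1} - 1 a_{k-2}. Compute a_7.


Iterating the recurrence forward:
a_0 = 1
a_1 = 2
a_2 = 2*2 - 1*1 = 3
a_3 = 2*3 - 1*2 = 4
a_4 = 2*4 - 1*3 = 5
a_5 = 2*5 - 1*4 = 6
a_6 = 2*6 - 1*5 = 7
a_7 = 2*7 - 1*6 = 8
So a_7 = 8.

8


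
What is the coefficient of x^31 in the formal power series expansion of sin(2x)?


The Maclaurin series is sin(t) = sum_{k>=0} (-1)^k t^(2k+1) / (2k+1)!, so substituting t = 2x, only odd powers of x are nonzero, with coefficient of x^(2k+1) equal to (-1)^k 2^(2k+1) / (2k+1)!.
Write 31 = 2*15 + 1, giving the coefficient (-1)^15 * 2^31 / 31! = -2147483648/8222838654177922817725562880000000 = -32/122529844256906551386796875.

-32/122529844256906551386796875


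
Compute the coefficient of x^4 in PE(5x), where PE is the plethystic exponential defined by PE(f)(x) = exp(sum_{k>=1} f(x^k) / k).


With f(x) = 5x, the exponent is sum_{k>=1} 5 x^k / k = 5 * (-ln(1 - x)). Exponentiating:
PE(5x) = exp(-5 ln(1 - x)) = 1/(1 - x)^5.
By the negative binomial expansion, [x^n] 1/(1 - x)^5 = C(n + 4, 4).
For n = 4: C(8, 4) = 70.

70


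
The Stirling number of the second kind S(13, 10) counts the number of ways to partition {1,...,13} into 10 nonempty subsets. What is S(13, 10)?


Using the explicit formula S(n,k) = (1/k!) sum_{j=0}^{k} (-1)^(k-j) C(k,j) j^n:
S(13, 10) = 39325
Equivalently, S(n,k) is n! times the coefficient of x^n in the EGF (e^x - 1)^k / k!.

39325


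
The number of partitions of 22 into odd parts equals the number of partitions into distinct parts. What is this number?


Computing partitions of 22 into odd parts (1, 3, 5, ...):
Using the generating function prod_{k>=0} 1/(1-x^(2k+1)),
the count is 89

89


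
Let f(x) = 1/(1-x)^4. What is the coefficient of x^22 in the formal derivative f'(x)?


Differentiate: d/dx [ 1/(1-x)^r ] = r / (1-x)^(r+1).
Here r = 4, so f'(x) = 4 / (1-x)^5.
The expansion of 1/(1-x)^(r+1) has coefficient of x^n equal to C(n+r, r).
So the coefficient of x^22 in f'(x) is
4 * C(26, 4) = 4 * 14950 = 59800

59800


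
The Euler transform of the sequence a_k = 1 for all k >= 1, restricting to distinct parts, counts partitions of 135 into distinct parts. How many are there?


Partitions of 135 into distinct parts can be computed via generating function.
Product (1+x)(1+x^2)(1+x^3)...
The coefficient of x^135 = 6711480

6711480


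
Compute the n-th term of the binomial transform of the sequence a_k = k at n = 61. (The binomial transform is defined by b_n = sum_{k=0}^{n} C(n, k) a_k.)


With a_k = k, b_n = sum_{k=0}^{n} C(n, k) k. Using k * C(n, k) = n * C(n-1, k-1) gives b_n = n * sum_{k>=1} C(n-1, k-1) = n * 2^(n-1).
For n = 61: 61 * 2^60 = 61 * 1152921504606846976 = 70328211781017665536.

70328211781017665536


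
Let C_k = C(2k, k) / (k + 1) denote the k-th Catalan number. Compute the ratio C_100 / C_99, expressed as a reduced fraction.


Using C_k = (2k)! / (k! (k+1)!), the ratio C_{k+1}/C_k simplifies to
C_{k+1}/C_k = [(2k+2)! / ((k+1)! (k+2)!)] * [k! (k+1)! / (2k)!]
 = (2k+2)(2k+1) / ((k+1)(k+2)) = 2(2k+1) / (k+2).
For k = 99: 2(2*99 + 1) / (99 + 2) = 398/101 = 398/101.

398/101


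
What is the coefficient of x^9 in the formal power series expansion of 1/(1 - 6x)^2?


The general identity 1/(1 - c x)^r = sum_{k>=0} c^k C(k + r - 1, r - 1) x^k follows by substituting y = c x into 1/(1 - y)^r = sum_{k>=0} C(k + r - 1, r - 1) y^k.
For c = 6, r = 2, k = 9:
6^9 * C(10, 1) = 10077696 * 10 = 100776960.

100776960


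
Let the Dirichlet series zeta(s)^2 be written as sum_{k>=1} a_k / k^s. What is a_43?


The Dirichlet convolution of the constant function 1 with itself gives (1 * 1)(k) = sum_{d | k} 1 = d(k), the number of positive divisors of k.
Since zeta(s) = sum_{k>=1} 1/k^s, we have zeta(s)^2 = sum_{k>=1} d(k)/k^s, so a_k = d(k).
For k = 43: the divisors are 1, 43.
Count = 2.

2


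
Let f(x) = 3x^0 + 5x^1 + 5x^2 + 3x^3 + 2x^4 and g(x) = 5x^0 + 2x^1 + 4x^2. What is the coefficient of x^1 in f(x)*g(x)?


Cauchy product at x^1:
3*2 + 5*5
= 31

31


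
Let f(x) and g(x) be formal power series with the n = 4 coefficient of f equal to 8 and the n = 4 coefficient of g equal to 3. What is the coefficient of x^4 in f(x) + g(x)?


Addition of formal power series is termwise.
The coefficient of x^4 in f + g = 8 + 3
= 11

11


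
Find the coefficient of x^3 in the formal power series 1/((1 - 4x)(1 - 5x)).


By partial fractions or Cauchy convolution:
The coefficient equals sum_{k=0}^{3} 4^k * 5^(3-k).
= 369

369


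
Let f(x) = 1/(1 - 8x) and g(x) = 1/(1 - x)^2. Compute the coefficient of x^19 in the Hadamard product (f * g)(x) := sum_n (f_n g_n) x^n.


f has coefficients f_k = 8^k. For g = 1/(1 - x)^2 the coefficient is g_k = C(k + 1, 1) = k + 1. The Hadamard coefficient is (f * g)_k = 8^k * (k + 1).
For k = 19: 8^19 * 20 = 144115188075855872 * 20 = 2882303761517117440.

2882303761517117440


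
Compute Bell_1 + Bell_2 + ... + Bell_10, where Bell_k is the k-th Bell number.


Recall Bell_k counts set partitions of a k-set (with Bell_0 = 1 by convention).
Bell_1 through Bell_10: 1, 2, 5, 15, 52, 203, 877, 4140, 21147, 115975
Sum = 1 + 2 + 5 + 15 + 52 + 203 + 877 + 4140 + 21147 + 115975 = 142417.

142417


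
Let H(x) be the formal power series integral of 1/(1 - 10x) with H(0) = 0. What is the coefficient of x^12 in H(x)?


1/(1 - 10x) = sum_{k>=0} 10^k x^k. Integrating termwise with H(0) = 0:
H(x) = sum_{k>=0} 10^k x^(k+1) / (k+1) = sum_{m>=1} 10^(m-1) x^m / m.
For m = 12: 10^11/12 = 100000000000/12 = 25000000000/3.

25000000000/3


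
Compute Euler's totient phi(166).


phi(n) counts integers in [1, n] coprime to n. Using the multiplicative formula phi(n) = n * prod_{p | n} (1 - 1/p):
166 = 2 * 83, so
phi(166) = 166 * (1 - 1/2) * (1 - 1/83) = 82.

82


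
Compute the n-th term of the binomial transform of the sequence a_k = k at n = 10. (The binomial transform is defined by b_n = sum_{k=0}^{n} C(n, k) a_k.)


With a_k = k, b_n = sum_{k=0}^{n} C(n, k) k. Using k * C(n, k) = n * C(n-1, k-1) gives b_n = n * sum_{k>=1} C(n-1, k-1) = n * 2^(n-1).
For n = 10: 10 * 2^9 = 10 * 512 = 5120.

5120


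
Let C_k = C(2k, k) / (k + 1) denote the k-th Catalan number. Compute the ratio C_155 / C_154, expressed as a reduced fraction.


Using C_k = (2k)! / (k! (k+1)!), the ratio C_{k+1}/C_k simplifies to
C_{k+1}/C_k = [(2k+2)! / ((k+1)! (k+2)!)] * [k! (k+1)! / (2k)!]
 = (2k+2)(2k+1) / ((k+1)(k+2)) = 2(2k+1) / (k+2).
For k = 154: 2(2*154 + 1) / (154 + 2) = 618/156 = 103/26.

103/26


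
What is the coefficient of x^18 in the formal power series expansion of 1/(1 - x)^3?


The negative binomial / multiset identity is
1/(1 - x)^r = sum_{k>=0} C(k + r - 1, r - 1) x^k.
Here r = 3 and k = 18, so the coefficient is
C(18 + 2, 2) = C(20, 2)
= 190

190


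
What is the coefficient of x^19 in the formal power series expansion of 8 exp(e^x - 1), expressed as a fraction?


exp(e^x - 1) is the exponential generating function for the Bell numbers Bell_k: exp(e^x - 1) = sum_{k>=0} Bell_k x^k / k!.
So the coefficient of x^19 in 8 exp(e^x - 1) is 8 Bell_19 / 19!.
Computing: Bell_19 = 5832742205057 and 19! = 121645100408832000, giving
8 * 5832742205057/121645100408832000 = 5832742205057/15205637551104000.

5832742205057/15205637551104000


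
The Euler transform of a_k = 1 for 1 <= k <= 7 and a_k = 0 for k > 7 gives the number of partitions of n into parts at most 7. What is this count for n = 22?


Partitions of 22 into parts at most 7:
Using generating function (1-x)^(-1)(1-x^2)^(-1)...(1-x^7)^(-1),
the coefficient of x^22 = 522

522


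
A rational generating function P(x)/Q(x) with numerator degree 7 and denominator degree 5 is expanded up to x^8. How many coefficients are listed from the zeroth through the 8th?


Expanding up to x^8 gives the coefficients for x^0, x^1, ..., x^8.
That is 8 + 1 = 9 coefficients in total.

9


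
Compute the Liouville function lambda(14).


The Liouville function is lambda(k) = (-1)^Omega(k), where Omega(k) counts the prime factors of k with multiplicity.
Factoring: 14 = 2 * 7, so Omega(14) = 2.
lambda(14) = (-1)^2 = 1.

1


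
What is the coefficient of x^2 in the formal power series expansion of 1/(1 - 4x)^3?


The general identity 1/(1 - c x)^r = sum_{k>=0} c^k C(k + r - 1, r - 1) x^k follows by substituting y = c x into 1/(1 - y)^r = sum_{k>=0} C(k + r - 1, r - 1) y^k.
For c = 4, r = 3, k = 2:
4^2 * C(4, 2) = 16 * 6 = 96.

96


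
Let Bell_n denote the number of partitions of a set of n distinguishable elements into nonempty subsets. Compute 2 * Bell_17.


Bell_17 can be computed from the Bell triangle or from Dobinski's identity Bell_n = (1/e) * sum_{k>=0} k^n / k!.
Computing Bell_17 = 82864869804.
Then 2 * 82864869804 = 165729739608.

165729739608


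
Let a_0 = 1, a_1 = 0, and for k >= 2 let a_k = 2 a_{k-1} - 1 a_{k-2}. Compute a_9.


Iterating the recurrence forward:
a_0 = 1
a_1 = 0
a_2 = 2*0 - 1*1 = -1
a_3 = 2*-1 - 1*0 = -2
a_4 = 2*-2 - 1*-1 = -3
a_5 = 2*-3 - 1*-2 = -4
a_6 = 2*-4 - 1*-3 = -5
a_7 = 2*-5 - 1*-4 = -6
a_8 = 2*-6 - 1*-5 = -7
a_9 = 2*-7 - 1*-6 = -8
So a_9 = -8.

-8


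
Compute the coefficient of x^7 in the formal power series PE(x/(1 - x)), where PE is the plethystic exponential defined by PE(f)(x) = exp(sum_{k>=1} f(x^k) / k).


For f(x) = x/(1 - x) we have
sum_{k>=1} f(x^k) / k = sum_{k>=1} (1/k) * x^k / (1 - x^k) = sum_{k, m >= 1} x^(k m) / k,
which after exponentiating simplifies to
PE(x/(1 - x)) = prod_{k>=1} 1 / (1 - x^k).
This is the generating function for the partition function p(n), so the coefficient of x^7 is p(7).
Computing p(7) by dynamic programming over parts 1, 2, ..., 7: p(7) = 15.

15


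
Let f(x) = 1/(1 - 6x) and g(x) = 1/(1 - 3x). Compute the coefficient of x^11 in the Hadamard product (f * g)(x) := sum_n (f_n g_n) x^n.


f has coefficients f_k = 6^k and g has coefficients g_k = 3^k, so the Hadamard product has coefficient (f*g)_k = 6^k * 3^k = 18^k.
For k = 11: 18^11 = 64268410079232.

64268410079232


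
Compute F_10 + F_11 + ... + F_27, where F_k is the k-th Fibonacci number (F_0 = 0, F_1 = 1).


Use the identity sum_{k=0}^{N} F_k = F_{N+2} - 1 (which follows from F_{k+2} - F_{k+1} = F_k). Then
sum_{k=10}^{27} F_k = (F_{29} - 1) - (F_{11} - 1) = F_{29} - F_{11}.
Computing: F_{29} = 514229, F_{11} = 89, so
Sum = 514229 - 89 = 514140.

514140


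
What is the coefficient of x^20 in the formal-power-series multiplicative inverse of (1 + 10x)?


The inverse is 1/(1 + 10x). Apply the geometric identity 1/(1 - y) = sum_{k>=0} y^k with y = -10x:
1/(1 + 10x) = sum_{k>=0} (-10)^k x^k.
So the coefficient of x^20 is (-10)^20 = 100000000000000000000.

100000000000000000000


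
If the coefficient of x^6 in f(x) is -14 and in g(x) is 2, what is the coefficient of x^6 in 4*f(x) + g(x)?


Scalar multiplication scales coefficients: 4 * -14 = -56.
Then add the g coefficient: -56 + 2
= -54

-54


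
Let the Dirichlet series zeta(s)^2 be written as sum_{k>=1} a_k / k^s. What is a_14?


The Dirichlet convolution of the constant function 1 with itself gives (1 * 1)(k) = sum_{d | k} 1 = d(k), the number of positive divisors of k.
Since zeta(s) = sum_{k>=1} 1/k^s, we have zeta(s)^2 = sum_{k>=1} d(k)/k^s, so a_k = d(k).
For k = 14: the divisors are 1, 2, 7, 14.
Count = 4.

4


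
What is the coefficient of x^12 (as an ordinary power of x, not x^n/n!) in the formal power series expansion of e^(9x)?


The exponential series is e^y = sum_{k>=0} y^k / k!. Substituting y = 9x gives
e^(9x) = sum_{k>=0} 9^k x^k / k!.
So the coefficient of x^n is a^n/n! with a = 9, n = 12:
9^12 / 12! = 282429536481/479001600 = 1162261467/1971200

1162261467/1971200


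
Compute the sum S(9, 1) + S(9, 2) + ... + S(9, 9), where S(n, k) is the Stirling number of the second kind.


By definition, S(n, k) counts partitions of an n-set into exactly k nonempty blocks.
Computing row n = 9 for k = 1..9:
S(9, k): 1, 255, 3025, 7770, 6951, 2646, 462, 36, 1
Sum = 21147. (This equals Bell_9 since the sum runs over all k.)

21147


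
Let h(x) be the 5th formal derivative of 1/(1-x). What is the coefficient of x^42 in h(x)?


Differentiating 5 times: d^5/dx^5 [1/(1-x)] = 5!/(1-x)^6.
The expansion 1/(1-x)^6 = sum_{k>=0} C(k+5, 5) x^k, so the coefficient of x^n in 5!/(1-x)^6 is 5! * C(n+5, 5).
For n = 42: 120 * C(47, 5) = 120 * 1533939 = 184072680

184072680


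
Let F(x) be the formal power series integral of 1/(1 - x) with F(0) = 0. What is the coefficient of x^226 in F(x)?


1/(1 - x) = sum_{k>=0} x^k. Integrating termwise and using F(0) = 0 gives
F(x) = sum_{k>=0} x^(k+1) / (k+1) = sum_{m>=1} x^m / m = -ln(1 - x).
So the coefficient of x^226 is 1/226 = 1/226.

1/226


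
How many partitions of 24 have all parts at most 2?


Using the generating function (1-x)^(-1)(1-x^2)^(-1),
the coefficient of x^24 counts these restricted partitions.
Result = 13

13


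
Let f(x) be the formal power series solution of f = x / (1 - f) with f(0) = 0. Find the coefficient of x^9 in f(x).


Apply Lagrange inversion: f = x * phi(f) with phi(t) = 1/(1 - t), so
[x^n] f = (1/n) [t^(n-1)] phi(t)^n = (1/n) [t^(n-1)] (1 - t)^(-n) = (1/n) C(2n - 2, n - 1) = C_{n-1}.
For n = 9: C_8 = C(16, 8) / 9 = 12870/9 = 1430 = 1430.

1430


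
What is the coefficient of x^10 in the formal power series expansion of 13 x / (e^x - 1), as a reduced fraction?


The exponential generating function for Bernoulli numbers is
x / (e^x - 1) = sum_{k>=0} B_k x^k / k!.
So the coefficient of x^10 in 13 x / (e^x - 1) is 13 B_10 / 10!.
Computing: B_10 = 5/66, 10! = 3628800, giving
13 * 5/66 / 3628800 = 13/47900160.

13/47900160


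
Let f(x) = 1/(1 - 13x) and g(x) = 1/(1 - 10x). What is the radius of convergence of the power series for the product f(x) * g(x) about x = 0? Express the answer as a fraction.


The radius of 1/(1 - 13x) is 1/13 (nearest singularity at x = 1/13), and the radius of 1/(1 - 10x) is 1/10.
The product f(x)*g(x) = 1/((1 - 13x)(1 - 10x)) has singularities at both 1/13 and 1/10, so its radius of convergence is the distance to the nearest one:
min(1/13, 1/10) = 1/13.

1/13


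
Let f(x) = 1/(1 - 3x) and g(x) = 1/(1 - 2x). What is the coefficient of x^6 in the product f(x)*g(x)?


The coefficient of x^n in f*g is the Cauchy product: sum_{k=0}^{n} a^k * b^(n-k).
With a=3, b=2, n=6:
sum_{k=0}^{6} 3^k * 2^(6-k)
= 2059

2059


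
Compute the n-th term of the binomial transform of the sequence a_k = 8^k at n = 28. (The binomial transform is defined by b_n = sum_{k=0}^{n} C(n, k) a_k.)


With a_k = 8^k, b_n = sum_{k=0}^{n} C(n, k) 8^k = (1 + 8)^n by the binomial theorem.
For n = 28: (1 + 8)^28 = 9^28 = 523347633027360537213511521.

523347633027360537213511521


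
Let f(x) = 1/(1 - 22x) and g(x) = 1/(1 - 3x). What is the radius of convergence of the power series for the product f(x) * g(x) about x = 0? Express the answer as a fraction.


The radius of 1/(1 - 22x) is 1/22 (nearest singularity at x = 1/22), and the radius of 1/(1 - 3x) is 1/3.
The product f(x)*g(x) = 1/((1 - 22x)(1 - 3x)) has singularities at both 1/22 and 1/3, so its radius of convergence is the distance to the nearest one:
min(1/22, 1/3) = 1/22.

1/22


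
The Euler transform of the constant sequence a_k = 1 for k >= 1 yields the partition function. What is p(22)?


The Euler transform converts the sequence a_k = 1 into the number of integer partitions.
Using the recurrence or dynamic programming:
p(22) = 1002

1002


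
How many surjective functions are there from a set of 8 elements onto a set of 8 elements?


By inclusion-exclusion on which target elements are missed, the number of surjections from an n-set onto a k-set is
surj(n, k) = sum_{j=0}^{k} (-1)^j C(k, j) (k - j)^n.
Equivalently surj(n, k) = k! * S(n, k), where S(n, k) is the Stirling number of the second kind.
For n = 8, k = 8:
S(8, 8) = 1, so
surj = 8! * 1 = 40320 * 1 = 40320.

40320


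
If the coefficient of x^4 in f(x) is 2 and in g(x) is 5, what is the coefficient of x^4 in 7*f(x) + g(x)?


Scalar multiplication scales coefficients: 7 * 2 = 14.
Then add the g coefficient: 14 + 5
= 19

19


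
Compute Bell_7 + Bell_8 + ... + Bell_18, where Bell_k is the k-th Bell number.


Recall Bell_k counts set partitions of a k-set (with Bell_0 = 1 by convention).
Bell_7 through Bell_18: 877, 4140, 21147, 115975, 678570, 4213597, 27644437, 190899322, 1382958545, 10480142147, 82864869804, 682076806159
Sum = 877 + 4140 + 21147 + 115975 + 678570 + 4213597 + 27644437 + 190899322 + 1382958545 + 10480142147 + 82864869804 + 682076806159 = 777028354720.

777028354720


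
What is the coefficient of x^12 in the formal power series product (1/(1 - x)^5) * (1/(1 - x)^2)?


Combine the factors: (1/(1 - x)^5) * (1/(1 - x)^2) = 1/(1 - x)^7.
Then use 1/(1 - x)^r = sum_{k>=0} C(k + r - 1, r - 1) x^k with r = 7 and k = 12:
C(18, 6) = 18564.

18564


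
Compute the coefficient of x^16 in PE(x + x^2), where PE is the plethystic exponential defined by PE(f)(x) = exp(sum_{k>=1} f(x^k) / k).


With f(x) = x + x^2, the exponent is sum_{k>=1} (x^k + x^(2k)) / k = -ln(1 - x) - ln(1 - x^2). Exponentiating:
PE(x + x^2) = 1 / ((1 - x)(1 - x^2)).
This is the generating function for partitions of n into parts of size 1 or 2. The number of 2's can be any j in 0..8, and the rest are 1's, so
[x^16] = floor(16/2) + 1 = 9.

9


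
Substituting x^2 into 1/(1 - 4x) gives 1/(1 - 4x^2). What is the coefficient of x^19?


Since 1/(1 - 4x^2) only has even powers of x,
the coefficient of x^19 (odd) is 0.

0


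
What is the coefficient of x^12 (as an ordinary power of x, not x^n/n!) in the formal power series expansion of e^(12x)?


The exponential series is e^y = sum_{k>=0} y^k / k!. Substituting y = 12x gives
e^(12x) = sum_{k>=0} 12^k x^k / k!.
So the coefficient of x^n is a^n/n! with a = 12, n = 12:
12^12 / 12! = 8916100448256/479001600 = 35831808/1925

35831808/1925
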